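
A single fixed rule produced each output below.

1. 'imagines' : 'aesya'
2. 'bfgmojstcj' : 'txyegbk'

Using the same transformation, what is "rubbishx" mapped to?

jmtta

In each case the input is transformed by: shift every letter 8 places backward in the alphabet (wrapping around), then delete the last 3 characters.
On "rubbishx": the first step gives "jmttakzp", and the second then gives "jmtta".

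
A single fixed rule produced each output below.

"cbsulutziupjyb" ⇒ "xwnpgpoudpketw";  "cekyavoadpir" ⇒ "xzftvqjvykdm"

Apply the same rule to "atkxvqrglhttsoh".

Each output is the input with this applied: shift every letter 5 places backward in the alphabet (wrapping around).
"atkxvqrglhttsoh" → "vofsqlmbgcoonjc".

vofsqlmbgcoonjc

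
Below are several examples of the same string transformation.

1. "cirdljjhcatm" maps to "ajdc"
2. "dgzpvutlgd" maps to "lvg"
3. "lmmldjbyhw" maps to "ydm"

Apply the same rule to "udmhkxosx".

ohu

What's happening: reverse the string, then keep one character in every 3, starting at position 3 (positions 3rd, 6th, 9th, ...).
Applying both steps to "udmhkxosx": "xsoxkhmdu", then "ohu".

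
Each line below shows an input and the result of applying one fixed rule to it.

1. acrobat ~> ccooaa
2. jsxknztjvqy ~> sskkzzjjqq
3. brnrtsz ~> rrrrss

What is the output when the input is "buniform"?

uuiioomm

Each output is the input with this applied: keep every other character starting from the second (positions 2nd, 4th, 6th, ...), then double every character.
On "buniform": the first step gives "uiom", and the second then gives "uuiioomm".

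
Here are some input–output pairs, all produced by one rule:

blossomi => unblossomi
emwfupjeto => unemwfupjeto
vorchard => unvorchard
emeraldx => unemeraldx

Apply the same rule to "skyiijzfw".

unskyiijzfw

In each case the input is transformed by: prepend "un".
"skyiijzfw" → "unskyiijzfw".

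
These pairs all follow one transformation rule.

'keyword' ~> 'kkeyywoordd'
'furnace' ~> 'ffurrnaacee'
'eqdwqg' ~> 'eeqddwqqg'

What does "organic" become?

oorggannicc

The transformation: repeat every character 3 times, then keep every other character starting from the first (positions 1st, 3rd, 5th, ...).
On "organic": the first step gives "ooorrrgggaaannniiiccc", and the second then gives "oorggannicc".
(Check on "keyword": → "kkkeeeyyywwwooorrrddd" → "kkeyywoordd" ✓)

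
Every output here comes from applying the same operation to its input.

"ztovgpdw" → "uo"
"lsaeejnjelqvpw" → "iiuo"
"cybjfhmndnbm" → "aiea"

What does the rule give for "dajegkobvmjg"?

iaui

The transformation: shift every letter 1 place backward in the alphabet (wrapping around), then keep only the vowels.
For "dajegkobvmjg" the result is "iaui".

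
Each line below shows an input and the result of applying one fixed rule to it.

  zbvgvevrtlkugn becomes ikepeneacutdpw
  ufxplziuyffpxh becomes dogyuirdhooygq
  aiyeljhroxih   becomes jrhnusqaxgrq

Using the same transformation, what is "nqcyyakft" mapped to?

In each case the input is transformed by: shift every letter 9 places forward in the alphabet (wrapping around).
Applying that to "nqcyyakft" gives "wzlhhjtoc".

wzlhhjtoc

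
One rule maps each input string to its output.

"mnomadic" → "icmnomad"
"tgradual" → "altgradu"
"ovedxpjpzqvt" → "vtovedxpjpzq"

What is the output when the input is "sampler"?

Each output is the input with this applied: move the last 2 characters to the front (rotate right by 2).
On "sampler" that produces "ersampl".

ersampl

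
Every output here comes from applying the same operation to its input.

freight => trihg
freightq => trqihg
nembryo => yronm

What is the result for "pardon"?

Looking at the pairs, the operation is to sort the characters into reverse alphabetical order, then delete the last 2 characters.
So "pardon" becomes "rpon".

rpon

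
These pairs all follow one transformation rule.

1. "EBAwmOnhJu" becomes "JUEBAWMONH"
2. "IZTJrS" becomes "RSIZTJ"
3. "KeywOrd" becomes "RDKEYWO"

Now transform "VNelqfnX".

Each output is the input with this applied: move the last 2 characters to the front (rotate right by 2), then convert every letter to uppercase.
"VNelqfnX" → "nXVNelqf" → "NXVNELQF".

NXVNELQF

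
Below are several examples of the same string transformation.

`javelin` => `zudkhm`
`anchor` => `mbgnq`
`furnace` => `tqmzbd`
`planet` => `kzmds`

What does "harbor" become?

Rule — delete the first character, then shift every letter 1 place backward in the alphabet (wrapping around).
For "harbor", step one produces "arbor"; step two turns that into "zqanq".

zqanq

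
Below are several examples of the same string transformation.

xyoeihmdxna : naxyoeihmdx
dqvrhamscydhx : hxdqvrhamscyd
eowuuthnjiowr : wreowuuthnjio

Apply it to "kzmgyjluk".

The pattern: move the last 2 characters to the front (rotate right by 2).
Applying that to "kzmgyjluk" gives "ukkzmgyjl".

ukkzmgyjl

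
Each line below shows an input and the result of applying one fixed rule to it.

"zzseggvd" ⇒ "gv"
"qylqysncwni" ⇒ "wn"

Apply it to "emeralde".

What's happening: move the last 3 characters to the front (rotate right by 3), then keep only the first 2 characters.
On "emeralde" that produces "ld".

ld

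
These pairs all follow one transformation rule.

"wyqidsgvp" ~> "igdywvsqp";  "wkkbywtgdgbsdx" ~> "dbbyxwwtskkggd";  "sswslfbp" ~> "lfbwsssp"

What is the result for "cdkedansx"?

dcaxsnked

The rule is to sort the characters into reverse alphabetical order, then move the last 3 characters to the front (rotate right by 3).
On "cdkedansx": the first step gives "xsnkeddca", and the second then gives "dcaxsnked".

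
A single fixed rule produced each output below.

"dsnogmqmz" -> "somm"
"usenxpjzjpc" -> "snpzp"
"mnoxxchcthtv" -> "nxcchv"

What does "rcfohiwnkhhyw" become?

coinhy

Each output is the input with this applied: keep every other character starting from the second (positions 2nd, 4th, 6th, ...).
On "rcfohiwnkhhyw" that produces "coinhy".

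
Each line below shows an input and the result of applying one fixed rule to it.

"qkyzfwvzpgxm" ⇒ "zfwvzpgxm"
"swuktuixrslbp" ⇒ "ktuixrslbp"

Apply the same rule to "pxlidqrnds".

idqrnds

The rule is to delete the first 3 characters.
So "pxlidqrnds" becomes "idqrnds".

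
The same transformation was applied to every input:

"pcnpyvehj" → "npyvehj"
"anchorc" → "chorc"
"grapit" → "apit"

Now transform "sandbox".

ndbox

Looking at the pairs, the operation is to delete the first 2 characters.
"sandbox" → "ndbox".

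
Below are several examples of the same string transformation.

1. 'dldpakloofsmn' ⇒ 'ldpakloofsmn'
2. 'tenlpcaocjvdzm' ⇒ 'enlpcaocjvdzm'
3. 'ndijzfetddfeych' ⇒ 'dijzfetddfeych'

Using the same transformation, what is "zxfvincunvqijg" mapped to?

The rule is to delete the first character.
On "zxfvincunvqijg" that produces "xfvincunvqijg".

xfvincunvqijg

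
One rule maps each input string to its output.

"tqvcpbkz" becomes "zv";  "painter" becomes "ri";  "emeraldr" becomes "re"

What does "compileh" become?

Each output is the input with this applied: move the last 3 characters to the front (rotate right by 3), then keep one character in every 3, starting at position 3 (positions 3rd, 6th, 9th, ...).
Starting from "compileh": after the first operation, "lehcompi"; after the second, "hm".

hm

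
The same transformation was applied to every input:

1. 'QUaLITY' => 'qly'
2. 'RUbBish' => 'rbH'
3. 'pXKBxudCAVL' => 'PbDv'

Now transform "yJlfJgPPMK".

Rule — flip the case of every letter, then keep one character in every 3, starting at position 1 (positions 1st, 4th, 7th, ...).
On "yJlfJgPPMK": the first step gives "YjLFjGppmk", and the second then gives "YFpk".

YFpk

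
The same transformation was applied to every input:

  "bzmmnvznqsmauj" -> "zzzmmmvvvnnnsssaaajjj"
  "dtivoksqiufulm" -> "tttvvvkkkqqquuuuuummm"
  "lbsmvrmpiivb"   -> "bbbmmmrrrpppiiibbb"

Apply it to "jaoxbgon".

In each case the input is transformed by: keep every other character starting from the second (positions 2nd, 4th, 6th, ...), then repeat every character 3 times.
Starting from "jaoxbgon": after the first operation, "axgn"; after the second, "aaaxxxgggnnn".

aaaxxxgggnnn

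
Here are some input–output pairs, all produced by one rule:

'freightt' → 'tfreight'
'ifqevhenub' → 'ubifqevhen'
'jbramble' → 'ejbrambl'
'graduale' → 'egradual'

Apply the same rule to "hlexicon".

nhlexico

The pattern: move the first 3 characters to the end (rotate left by 3), then swap the front and back halves of the string.
"hlexicon" → "xiconhle" → "nhlexico".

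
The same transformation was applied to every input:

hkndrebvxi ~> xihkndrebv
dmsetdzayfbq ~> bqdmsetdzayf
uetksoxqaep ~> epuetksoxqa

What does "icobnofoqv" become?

qvicobnofo

The pattern: move the last 2 characters to the front (rotate right by 2).
Doing the same to "icobnofoqv": "qvicobnofo".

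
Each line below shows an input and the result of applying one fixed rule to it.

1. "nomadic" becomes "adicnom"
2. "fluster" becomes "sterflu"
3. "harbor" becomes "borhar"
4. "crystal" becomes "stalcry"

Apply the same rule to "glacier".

Rule — move the first 3 characters to the end (rotate left by 3).
"glacier" → "ciergla".

ciergla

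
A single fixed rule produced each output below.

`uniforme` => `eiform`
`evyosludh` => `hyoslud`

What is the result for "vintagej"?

jntage

The rule is to delete the first 2 characters, then move the last character to the front.
"vintagej" → "ntagej" → "jntage".
(Check on "uniforme": → "iforme" → "eiform" ✓)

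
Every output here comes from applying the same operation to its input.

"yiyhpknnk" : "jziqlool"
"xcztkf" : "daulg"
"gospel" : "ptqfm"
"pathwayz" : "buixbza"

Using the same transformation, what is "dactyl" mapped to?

bduzm

The rule is to delete the first character, then shift every letter 1 place forward in the alphabet (wrapping around).
For "dactyl", step one produces "actyl"; step two turns that into "bduzm".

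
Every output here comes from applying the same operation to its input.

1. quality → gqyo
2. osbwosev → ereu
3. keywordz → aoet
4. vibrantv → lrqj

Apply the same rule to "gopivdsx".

wfli

Each output is the input with this applied: keep every other character starting from the first (positions 1st, 3rd, 5th, ...), then shift every letter 10 places backward in the alphabet (wrapping around).
Starting from "gopivdsx": after the first operation, "gpvs"; after the second, "wfli".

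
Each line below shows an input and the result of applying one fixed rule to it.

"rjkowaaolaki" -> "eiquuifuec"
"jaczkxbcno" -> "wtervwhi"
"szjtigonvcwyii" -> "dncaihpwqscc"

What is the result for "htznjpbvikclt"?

The transformation: delete the first 2 characters, then shift every letter 6 places backward in the alphabet (wrapping around).
For "htznjpbvikclt", step one produces "znjpbvikclt"; step two turns that into "thdjvpcewfn".

thdjvpcewfn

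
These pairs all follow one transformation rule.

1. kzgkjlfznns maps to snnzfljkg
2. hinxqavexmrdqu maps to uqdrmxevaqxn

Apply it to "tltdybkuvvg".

gvvukbydt

In each case the input is transformed by: reverse the string, then delete the last 2 characters.
For "tltdybkuvvg", step one produces "gvvukbydtlt"; step two turns that into "gvvukbydt".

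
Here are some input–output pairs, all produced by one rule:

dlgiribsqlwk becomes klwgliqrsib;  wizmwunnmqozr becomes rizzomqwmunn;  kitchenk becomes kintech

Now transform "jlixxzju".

What's happening: take characters alternately from the front and the back (1st, last, 2nd, 2nd-last, ...), then delete the first character.
Starting from "jlixxzju": after the first operation, "juljizxx"; after the second, "uljizxx".

uljizxx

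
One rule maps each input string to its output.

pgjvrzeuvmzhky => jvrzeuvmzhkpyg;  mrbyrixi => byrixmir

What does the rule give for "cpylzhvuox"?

ylzhvuocxp

Rule — swap the first and last characters, then move the first 2 characters to the end (rotate left by 2).
For "cpylzhvuox", step one produces "xpylzhvuoc"; step two turns that into "ylzhvuocxp".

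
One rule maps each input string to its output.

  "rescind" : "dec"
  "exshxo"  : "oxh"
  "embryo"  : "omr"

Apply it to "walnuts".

Looking at the pairs, the operation is to move the last 2 characters to the front (rotate right by 2), then keep every other character starting from the second (positions 2nd, 4th, 6th, ...).
Applying both steps to "walnuts": "tswalnu", then "san".

san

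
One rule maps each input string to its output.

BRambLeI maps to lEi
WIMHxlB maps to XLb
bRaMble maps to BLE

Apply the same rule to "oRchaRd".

ArD

Rule — flip the case of every letter, then keep only the last 3 characters.
Applying both steps to "oRchaRd": "OrCHArD", then "ArD".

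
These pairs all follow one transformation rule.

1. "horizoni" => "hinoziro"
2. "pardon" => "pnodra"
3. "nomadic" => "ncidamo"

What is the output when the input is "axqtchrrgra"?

The pattern: reverse the string, then move the last character to the front.
Working it through for "axqtchrrgra": intermediate "argrrhctqxa", final "aargrrhctqx".
(Check on "nomadic": → "cidamon" → "ncidamo" ✓)

aargrrhctqx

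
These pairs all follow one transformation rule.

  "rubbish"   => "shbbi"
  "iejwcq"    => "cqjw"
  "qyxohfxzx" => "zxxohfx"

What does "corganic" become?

Rule — delete the first 2 characters, then move the last 2 characters to the front (rotate right by 2).
For "corganic", step one produces "rganic"; step two turns that into "icrgan".

icrgan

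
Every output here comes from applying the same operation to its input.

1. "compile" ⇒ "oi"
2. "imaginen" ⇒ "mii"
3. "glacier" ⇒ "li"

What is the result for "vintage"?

The rule is to swap the first and last characters, then keep one character in every 3, starting at position 2 (positions 2nd, 5th, 8th, ...).
So "vintage" becomes "ia".

ia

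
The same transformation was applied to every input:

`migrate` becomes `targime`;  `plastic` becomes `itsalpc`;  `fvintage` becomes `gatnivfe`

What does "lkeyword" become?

The pattern: reverse the string, then move the first character to the end.
Starting from "lkeyword": after the first operation, "drowyekl"; after the second, "rowyekld".

rowyekld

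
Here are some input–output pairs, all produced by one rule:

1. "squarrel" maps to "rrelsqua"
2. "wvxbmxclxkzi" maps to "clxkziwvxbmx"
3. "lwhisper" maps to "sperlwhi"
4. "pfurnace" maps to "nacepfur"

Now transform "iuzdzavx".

The pattern: swap the front and back halves of the string.
On "iuzdzavx" that produces "zavxiuzd".

zavxiuzd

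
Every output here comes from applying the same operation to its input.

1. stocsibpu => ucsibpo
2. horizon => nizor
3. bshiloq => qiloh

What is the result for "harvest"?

Each output is the input with this applied: delete the first 2 characters, then swap the first and last characters.
On "harvest": the first step gives "rvest", and the second then gives "tvesr".

tvesr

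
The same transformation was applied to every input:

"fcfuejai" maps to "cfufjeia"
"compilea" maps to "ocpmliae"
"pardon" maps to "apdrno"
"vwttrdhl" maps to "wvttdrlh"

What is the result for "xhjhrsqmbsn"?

hxhjsrmqsbn

In each case the input is transformed by: swap each adjacent pair of characters (1↔2, 3↔4, ...).
Applying that to "xhjhrsqmbsn" gives "hxhjsrmqsbn".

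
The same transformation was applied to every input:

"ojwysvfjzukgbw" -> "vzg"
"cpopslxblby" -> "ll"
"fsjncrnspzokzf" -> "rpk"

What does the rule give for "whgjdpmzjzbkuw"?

pjk

The pattern: delete the first 3 characters, then keep one character in every 3, starting at position 3 (positions 3rd, 6th, 9th, ...).
On "whgjdpmzjzbkuw": the first step gives "jdpmzjzbkuw", and the second then gives "pjk".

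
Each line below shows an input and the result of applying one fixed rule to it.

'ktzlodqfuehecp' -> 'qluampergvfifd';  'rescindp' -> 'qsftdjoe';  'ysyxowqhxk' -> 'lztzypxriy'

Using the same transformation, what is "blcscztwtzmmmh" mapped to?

icmdtdauxuannn

Rule — shift every letter 1 place forward in the alphabet (wrapping around), then move the last character to the front.
Applying both steps to "blcscztwtzmmmh": "cmdtdauxuannni", then "icmdtdauxuannn".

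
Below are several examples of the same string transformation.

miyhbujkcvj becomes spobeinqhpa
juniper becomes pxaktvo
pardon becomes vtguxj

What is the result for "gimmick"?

mqoisos

In each case the input is transformed by: take characters alternately from the front and the back (1st, last, 2nd, 2nd-last, ...), then shift every letter 6 places forward in the alphabet (wrapping around).
"gimmick" → "gkicmim" → "mqoisos".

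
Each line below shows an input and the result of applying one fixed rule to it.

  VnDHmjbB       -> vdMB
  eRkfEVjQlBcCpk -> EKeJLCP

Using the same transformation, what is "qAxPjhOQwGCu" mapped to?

QXJoWc

The transformation: keep every other character starting from the first (positions 1st, 3rd, 5th, ...), then flip the case of every letter.
So "qAxPjhOQwGCu" becomes "QXJoWc".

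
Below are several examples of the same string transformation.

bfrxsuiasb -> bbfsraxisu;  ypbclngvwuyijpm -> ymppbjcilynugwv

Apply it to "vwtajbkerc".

vcwrteakjb

The pattern: take characters alternately from the front and the back (1st, last, 2nd, 2nd-last, ...).
For "vwtajbkerc" the result is "vcwrteakjb".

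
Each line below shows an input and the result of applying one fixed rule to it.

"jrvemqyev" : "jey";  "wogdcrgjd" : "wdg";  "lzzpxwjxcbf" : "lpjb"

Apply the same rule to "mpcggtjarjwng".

mgjjg

Looking at the pairs, the operation is to keep one character in every 3, starting at position 1 (positions 1st, 4th, 7th, ...).
"mpcggtjarjwng" → "mgjjg".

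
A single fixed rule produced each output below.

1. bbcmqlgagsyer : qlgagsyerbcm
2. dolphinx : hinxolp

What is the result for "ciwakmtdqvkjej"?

Looking at the pairs, the operation is to delete the first character, then move the first 3 characters to the end (rotate left by 3).
"ciwakmtdqvkjej" → "iwakmtdqvkjej" → "kmtdqvkjejiwa".

kmtdqvkjejiwa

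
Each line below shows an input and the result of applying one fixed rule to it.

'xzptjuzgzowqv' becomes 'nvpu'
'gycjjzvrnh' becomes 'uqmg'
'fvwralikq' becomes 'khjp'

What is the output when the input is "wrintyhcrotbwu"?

In each case the input is transformed by: shift every letter 1 place backward in the alphabet (wrapping around), then keep only the last 4 characters.
Applying that to "wrintyhcrotbwu" gives "savt".

savt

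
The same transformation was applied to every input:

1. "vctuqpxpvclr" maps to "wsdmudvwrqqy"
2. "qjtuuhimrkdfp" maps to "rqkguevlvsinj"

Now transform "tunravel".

Each output is the input with this applied: take characters alternately from the front and the back (1st, last, 2nd, 2nd-last, ...), then shift every letter 1 place forward in the alphabet (wrapping around).
Applying both steps to "tunravel": "tluenvra", then "umvfowsb".

umvfowsb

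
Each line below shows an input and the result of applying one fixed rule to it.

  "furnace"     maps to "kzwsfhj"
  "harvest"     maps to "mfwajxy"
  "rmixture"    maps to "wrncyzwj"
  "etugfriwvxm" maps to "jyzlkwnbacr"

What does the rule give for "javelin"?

Each output is the input with this applied: shift every letter 5 places forward in the alphabet (wrapping around).
"javelin" → "ofajqns".

ofajqns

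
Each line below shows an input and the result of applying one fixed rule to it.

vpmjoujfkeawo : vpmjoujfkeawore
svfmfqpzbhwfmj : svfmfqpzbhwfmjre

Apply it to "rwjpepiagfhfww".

The rule is to append "re".
"rwjpepiagfhfww" → "rwjpepiagfhfwwre".

rwjpepiagfhfwwre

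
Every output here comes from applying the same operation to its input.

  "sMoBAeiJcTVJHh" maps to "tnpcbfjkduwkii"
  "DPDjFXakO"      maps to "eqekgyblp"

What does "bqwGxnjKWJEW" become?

The pattern: shift every letter 1 place forward in the alphabet (wrapping around), then convert every letter to lowercase.
Starting from "bqwGxnjKWJEW": after the first operation, "crxHyokLXKFX"; after the second, "crxhyoklxkfx".

crxhyoklxkfx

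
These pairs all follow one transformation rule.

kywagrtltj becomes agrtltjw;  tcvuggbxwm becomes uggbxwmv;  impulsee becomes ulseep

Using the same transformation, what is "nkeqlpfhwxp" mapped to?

qlpfhwxpe

Each output is the input with this applied: delete the first 2 characters, then move the first character to the end.
On "nkeqlpfhwxp": the first step gives "eqlpfhwxp", and the second then gives "qlpfhwxpe".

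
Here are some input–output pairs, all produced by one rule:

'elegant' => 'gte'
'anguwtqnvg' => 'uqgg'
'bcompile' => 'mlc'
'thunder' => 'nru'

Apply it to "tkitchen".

tek

The pattern: move the first 3 characters to the end (rotate left by 3), then keep one character in every 3, starting at position 1 (positions 1st, 4th, 7th, ...).
On "tkitchen": the first step gives "tchentki", and the second then gives "tek".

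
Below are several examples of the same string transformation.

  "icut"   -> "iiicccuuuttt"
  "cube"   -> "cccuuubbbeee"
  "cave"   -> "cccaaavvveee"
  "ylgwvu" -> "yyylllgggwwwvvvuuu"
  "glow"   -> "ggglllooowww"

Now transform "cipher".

In each case the input is transformed by: repeat every character 3 times.
So "cipher" becomes "ccciiippphhheeerrr".

ccciiippphhheeerrr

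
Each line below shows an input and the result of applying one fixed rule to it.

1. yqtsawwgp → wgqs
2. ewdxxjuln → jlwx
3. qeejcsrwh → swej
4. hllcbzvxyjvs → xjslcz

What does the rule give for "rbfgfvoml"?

In each case the input is transformed by: keep every other character starting from the second (positions 2nd, 4th, 6th, ...), then swap the front and back halves of the string.
Starting from "rbfgfvoml": after the first operation, "bgvm"; after the second, "vmbg".
(Check on "yqtsawwgp": → "qswg" → "wgqs" ✓)

vmbg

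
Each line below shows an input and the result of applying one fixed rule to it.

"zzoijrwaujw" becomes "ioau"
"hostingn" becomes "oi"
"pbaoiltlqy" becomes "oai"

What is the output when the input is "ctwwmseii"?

iei

What's happening: swap each adjacent pair of characters (1↔2, 3↔4, ...), then keep only the vowels.
Working it through for "ctwwmseii": intermediate "tcwwsmiei", final "iei".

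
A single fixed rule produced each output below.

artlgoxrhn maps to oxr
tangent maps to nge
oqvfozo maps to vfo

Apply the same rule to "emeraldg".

ral

Looking at the pairs, the operation is to move the last 2 characters to the front (rotate right by 2), then keep only the last 3 characters.
Working it through for "emeraldg": intermediate "dgemeral", final "ral".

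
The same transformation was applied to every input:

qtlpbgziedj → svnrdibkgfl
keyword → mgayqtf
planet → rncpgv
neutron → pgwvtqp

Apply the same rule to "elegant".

gngicpv

The transformation: shift every letter 2 places forward in the alphabet (wrapping around).
For "elegant" the result is "gngicpv".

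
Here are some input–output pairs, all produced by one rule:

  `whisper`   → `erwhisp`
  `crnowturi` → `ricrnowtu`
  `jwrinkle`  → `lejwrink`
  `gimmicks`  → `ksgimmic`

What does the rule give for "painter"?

The rule is to move the last 2 characters to the front (rotate right by 2).
So "painter" becomes "erpaint".

erpaint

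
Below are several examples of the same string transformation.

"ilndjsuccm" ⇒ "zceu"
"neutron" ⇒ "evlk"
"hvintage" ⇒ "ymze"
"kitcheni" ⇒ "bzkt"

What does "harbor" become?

yris

The pattern: shift every letter 9 places backward in the alphabet (wrapping around), then keep only the first 4 characters.
For "harbor" the result is "yris".
(Check on "ilndjsuccm": → "zceuajlttd" → "zceu" ✓)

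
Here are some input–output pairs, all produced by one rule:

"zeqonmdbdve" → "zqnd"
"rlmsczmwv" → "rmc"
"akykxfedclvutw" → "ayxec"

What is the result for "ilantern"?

The transformation: keep every other character starting from the first (positions 1st, 3rd, 5th, ...), then delete the last 2 characters.
Applying both steps to "ilantern": "iatr", then "ia".

ia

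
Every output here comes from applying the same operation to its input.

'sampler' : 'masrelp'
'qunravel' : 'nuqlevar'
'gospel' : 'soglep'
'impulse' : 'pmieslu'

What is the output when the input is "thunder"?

The transformation: move the first 3 characters to the end (rotate left by 3), then reverse the string.
On "thunder": the first step gives "nderthu", and the second then gives "uhtredn".

uhtredn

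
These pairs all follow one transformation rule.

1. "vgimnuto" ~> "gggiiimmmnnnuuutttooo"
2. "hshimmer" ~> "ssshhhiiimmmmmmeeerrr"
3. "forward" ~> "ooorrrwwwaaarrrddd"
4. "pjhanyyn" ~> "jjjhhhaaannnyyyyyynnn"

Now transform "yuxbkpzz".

The rule is to delete the first character, then repeat every character 3 times.
For "yuxbkpzz" the result is "uuuxxxbbbkkkpppzzzzzz".
(Check on "vgimnuto": → "gimnuto" → "gggiiimmmnnnuuutttooo" ✓)

uuuxxxbbbkkkpppzzzzzz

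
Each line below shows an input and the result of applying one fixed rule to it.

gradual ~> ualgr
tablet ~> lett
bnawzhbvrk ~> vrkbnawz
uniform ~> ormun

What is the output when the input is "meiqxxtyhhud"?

hudmeiqxxt

Looking at the pairs, the operation is to move the last 3 characters to the front (rotate right by 3), then delete the last 2 characters.
Working it through for "meiqxxtyhhud": intermediate "hudmeiqxxtyh", final "hudmeiqxxt".
(Check on "tablet": → "lettab" → "lett" ✓)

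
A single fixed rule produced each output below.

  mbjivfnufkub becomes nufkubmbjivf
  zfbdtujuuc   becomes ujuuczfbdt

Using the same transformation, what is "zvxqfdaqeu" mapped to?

daqeuzvxqf

Looking at the pairs, the operation is to swap the front and back halves of the string.
So "zvxqfdaqeu" becomes "daqeuzvxqf".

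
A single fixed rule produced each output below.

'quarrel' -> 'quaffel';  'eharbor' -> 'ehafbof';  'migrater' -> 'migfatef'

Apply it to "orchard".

The pattern: replace every "r" with "f".
"orchard" → "ofchafd".

ofchafd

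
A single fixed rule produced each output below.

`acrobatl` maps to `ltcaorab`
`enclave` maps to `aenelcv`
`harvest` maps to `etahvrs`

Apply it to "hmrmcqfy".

yfmhmrqc

Each output is the input with this applied: swap each adjacent pair of characters (1↔2, 3↔4, ...), then move the last 2 characters to the front (rotate right by 2).
Working it through for "hmrmcqfy": intermediate "mhmrqcyf", final "yfmhmrqc".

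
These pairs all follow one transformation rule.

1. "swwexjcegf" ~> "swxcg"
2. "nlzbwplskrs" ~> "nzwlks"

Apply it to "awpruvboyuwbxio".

The rule is to keep every other character starting from the first (positions 1st, 3rd, 5th, ...).
Doing the same to "awpruvboyuwbxio": "apubywxo".

apubywxo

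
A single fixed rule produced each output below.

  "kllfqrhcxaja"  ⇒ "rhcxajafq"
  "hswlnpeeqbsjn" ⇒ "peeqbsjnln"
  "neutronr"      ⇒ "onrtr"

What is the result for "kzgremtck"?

mtckre

Each output is the input with this applied: delete the first 3 characters, then move the first 2 characters to the end (rotate left by 2).
For "kzgremtck" the result is "mtckre".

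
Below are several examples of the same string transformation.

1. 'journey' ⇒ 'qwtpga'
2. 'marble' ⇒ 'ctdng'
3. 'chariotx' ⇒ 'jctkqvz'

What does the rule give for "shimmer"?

The rule is to delete the first character, then shift every letter 2 places forward in the alphabet (wrapping around).
Starting from "shimmer": after the first operation, "himmer"; after the second, "jkoogt".

jkoogt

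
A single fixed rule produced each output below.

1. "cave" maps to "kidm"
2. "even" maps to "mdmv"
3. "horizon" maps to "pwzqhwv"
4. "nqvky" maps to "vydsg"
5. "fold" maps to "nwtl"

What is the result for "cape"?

kixm

Looking at the pairs, the operation is to shift every letter 8 places forward in the alphabet (wrapping around).
"cape" → "kixm".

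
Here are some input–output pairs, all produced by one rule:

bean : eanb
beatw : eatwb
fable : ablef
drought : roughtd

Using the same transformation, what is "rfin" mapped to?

finr

The rule is to move the first character to the end.
Applying that to "rfin" gives "finr".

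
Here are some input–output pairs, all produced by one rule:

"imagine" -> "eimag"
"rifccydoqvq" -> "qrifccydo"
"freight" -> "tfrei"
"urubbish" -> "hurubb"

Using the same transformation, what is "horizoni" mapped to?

The rule is to move the last character to the front, then delete the last 2 characters.
Working it through for "horizoni": intermediate "ihorizon", final "ihoriz".

ihoriz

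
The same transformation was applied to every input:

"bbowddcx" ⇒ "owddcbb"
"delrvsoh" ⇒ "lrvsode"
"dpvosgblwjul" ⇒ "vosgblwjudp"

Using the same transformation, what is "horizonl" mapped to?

rizonho

Looking at the pairs, the operation is to delete the last character, then move the first 2 characters to the end (rotate left by 2).
For "horizonl", step one produces "horizon"; step two turns that into "rizonho".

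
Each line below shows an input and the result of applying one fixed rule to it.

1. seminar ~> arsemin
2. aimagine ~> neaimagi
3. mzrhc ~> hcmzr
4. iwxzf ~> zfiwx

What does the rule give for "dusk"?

Rule — move the last 2 characters to the front (rotate right by 2).
"dusk" → "skdu".

skdu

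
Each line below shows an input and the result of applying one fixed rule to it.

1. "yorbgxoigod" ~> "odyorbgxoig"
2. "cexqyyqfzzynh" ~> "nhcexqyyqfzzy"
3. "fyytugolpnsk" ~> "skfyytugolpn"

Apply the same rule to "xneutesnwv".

In each case the input is transformed by: move the last 2 characters to the front (rotate right by 2).
Doing the same to "xneutesnwv": "wvxneutesn".

wvxneutesn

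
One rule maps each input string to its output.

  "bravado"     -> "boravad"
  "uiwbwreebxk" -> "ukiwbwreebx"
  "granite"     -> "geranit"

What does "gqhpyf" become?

gfqhpy

The rule is to swap the first and last characters, then move the last character to the front.
For "gqhpyf", step one produces "fqhpyg"; step two turns that into "gfqhpy".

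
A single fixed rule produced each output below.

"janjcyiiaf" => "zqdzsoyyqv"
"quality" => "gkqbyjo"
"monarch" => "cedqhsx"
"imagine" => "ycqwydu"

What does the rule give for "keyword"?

Rule — shift every letter 10 places backward in the alphabet (wrapping around).
On "keyword" that produces "auomeht".

auomeht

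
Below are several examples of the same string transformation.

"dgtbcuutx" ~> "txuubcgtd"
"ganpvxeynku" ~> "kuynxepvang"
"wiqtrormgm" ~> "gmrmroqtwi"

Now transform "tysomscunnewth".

thewnncumssoty

The pattern: reverse the string, then swap each adjacent pair of characters (1↔2, 3↔4, ...).
On "tysomscunnewth": the first step gives "htwennucsmosyt", and the second then gives "thewnncumssoty".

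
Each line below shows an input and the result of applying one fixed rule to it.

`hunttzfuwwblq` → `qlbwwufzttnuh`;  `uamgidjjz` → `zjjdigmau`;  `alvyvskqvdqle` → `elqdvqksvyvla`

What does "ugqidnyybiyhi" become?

ihyibyyndiqgu

Looking at the pairs, the operation is to reverse the string.
"ugqidnyybiyhi" → "ihyibyyndiqgu".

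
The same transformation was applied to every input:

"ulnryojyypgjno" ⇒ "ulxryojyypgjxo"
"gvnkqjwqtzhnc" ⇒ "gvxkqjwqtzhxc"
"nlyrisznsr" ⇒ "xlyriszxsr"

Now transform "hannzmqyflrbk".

haxxzmqyflrbk

Rule — replace every "n" with "x".
"hannzmqyflrbk" → "haxxzmqyflrbk".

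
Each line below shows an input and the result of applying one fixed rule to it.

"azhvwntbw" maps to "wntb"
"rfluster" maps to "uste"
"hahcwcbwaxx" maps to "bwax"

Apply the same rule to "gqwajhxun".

jhxu

Looking at the pairs, the operation is to delete the last character, then keep only the last 4 characters.
So "gqwajhxun" becomes "jhxu".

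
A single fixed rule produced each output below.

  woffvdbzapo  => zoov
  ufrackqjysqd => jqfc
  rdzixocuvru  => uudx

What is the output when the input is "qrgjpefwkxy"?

wyrp

Looking at the pairs, the operation is to keep one character in every 3, starting at position 2 (positions 2nd, 5th, 8th, ...), then move the first 2 characters to the end (rotate left by 2).
For "qrgjpefwkxy", step one produces "rpwy"; step two turns that into "wyrp".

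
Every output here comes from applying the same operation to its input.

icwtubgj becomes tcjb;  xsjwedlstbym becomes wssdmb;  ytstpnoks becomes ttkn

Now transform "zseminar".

Looking at the pairs, the operation is to keep every other character starting from the second (positions 2nd, 4th, 6th, ...), then swap each adjacent pair of characters (1↔2, 3↔4, ...).
Starting from "zseminar": after the first operation, "smnr"; after the second, "msrn".
(Check on "ytstpnoks": → "ttnk" → "ttkn" ✓)

msrn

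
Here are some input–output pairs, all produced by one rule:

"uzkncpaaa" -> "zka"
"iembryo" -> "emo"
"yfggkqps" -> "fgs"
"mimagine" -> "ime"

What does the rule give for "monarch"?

onh

The pattern: swap each adjacent pair of characters (1↔2, 3↔4, ...), then keep one character in every 3, starting at position 1 (positions 1st, 4th, 7th, ...).
"monarch" → "omancrh" → "onh".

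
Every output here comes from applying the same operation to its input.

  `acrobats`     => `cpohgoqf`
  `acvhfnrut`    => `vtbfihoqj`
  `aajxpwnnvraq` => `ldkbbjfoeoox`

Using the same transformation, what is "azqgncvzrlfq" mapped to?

ubqjnfzteone

Rule — move the first 3 characters to the end (rotate left by 3), then shift every letter 12 places backward in the alphabet (wrapping around).
For "azqgncvzrlfq", step one produces "gncvzrlfqazq"; step two turns that into "ubqjnfzteone".
(Check on "aajxpwnnvraq": → "xpwnnvraqaaj" → "ldkbbjfoeoox" ✓)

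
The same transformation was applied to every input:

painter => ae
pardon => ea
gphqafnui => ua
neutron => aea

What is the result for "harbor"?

ueoe

Looking at the pairs, the operation is to shift every letter 13 places forward in the alphabet (wrapping around) — i.e. ROT13, then keep only the vowels.
"harbor" → "uneobe" → "ueoe".
(Check on "neutron": → "arhgeba" → "aea" ✓)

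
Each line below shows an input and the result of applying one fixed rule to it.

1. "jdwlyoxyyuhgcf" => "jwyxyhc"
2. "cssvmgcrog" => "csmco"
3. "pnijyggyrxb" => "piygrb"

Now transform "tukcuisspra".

In each case the input is transformed by: keep every other character starting from the first (positions 1st, 3rd, 5th, ...).
On "tukcuisspra" that produces "tkuspa".

tkuspa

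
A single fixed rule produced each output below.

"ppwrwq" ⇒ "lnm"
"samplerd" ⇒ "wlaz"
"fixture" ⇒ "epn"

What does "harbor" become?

The pattern: keep every other character starting from the second (positions 2nd, 4th, 6th, ...), then shift every letter 4 places backward in the alphabet (wrapping around).
Working it through for "harbor": intermediate "abr", final "wxn".

wxn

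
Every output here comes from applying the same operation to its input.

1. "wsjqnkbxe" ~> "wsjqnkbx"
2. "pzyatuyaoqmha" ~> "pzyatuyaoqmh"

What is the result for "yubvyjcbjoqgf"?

The pattern: delete the last character.
Applying that to "yubvyjcbjoqgf" gives "yubvyjcbjoqg".

yubvyjcbjoqg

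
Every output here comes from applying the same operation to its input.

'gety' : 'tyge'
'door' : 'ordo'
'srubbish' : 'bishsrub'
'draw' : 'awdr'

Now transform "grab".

The transformation: swap the front and back halves of the string.
So "grab" becomes "abgr".

abgr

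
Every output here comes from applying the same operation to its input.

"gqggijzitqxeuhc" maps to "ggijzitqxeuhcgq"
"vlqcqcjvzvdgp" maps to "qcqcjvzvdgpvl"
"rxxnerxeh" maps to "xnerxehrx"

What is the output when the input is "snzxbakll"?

The pattern: move the first 2 characters to the end (rotate left by 2).
Applying that to "snzxbakll" gives "zxbakllsn".

zxbakllsn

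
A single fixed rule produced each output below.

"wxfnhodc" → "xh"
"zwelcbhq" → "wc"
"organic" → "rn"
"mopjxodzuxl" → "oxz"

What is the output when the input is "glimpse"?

lp

Rule — move the last character to the front, then keep one character in every 3, starting at position 3 (positions 3rd, 6th, 9th, ...).
On "glimpse": the first step gives "eglimps", and the second then gives "lp".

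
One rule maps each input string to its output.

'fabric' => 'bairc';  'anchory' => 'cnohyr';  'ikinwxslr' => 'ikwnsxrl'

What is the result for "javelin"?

What's happening: delete the first character, then swap each adjacent pair of characters (1↔2, 3↔4, ...).
On "javelin": the first step gives "avelin", and the second then gives "valeni".
(Check on "ikinwxslr": → "kinwxslr" → "ikwnsxrl" ✓)

valeni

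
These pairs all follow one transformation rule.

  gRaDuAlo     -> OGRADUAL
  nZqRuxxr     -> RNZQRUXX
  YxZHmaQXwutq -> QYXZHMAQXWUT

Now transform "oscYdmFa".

AOSCYDMF

In each case the input is transformed by: move the last character to the front, then convert every letter to uppercase.
Working it through for "oscYdmFa": intermediate "aoscYdmF", final "AOSCYDMF".
(Check on "gRaDuAlo": → "ogRaDuAl" → "OGRADUAL" ✓)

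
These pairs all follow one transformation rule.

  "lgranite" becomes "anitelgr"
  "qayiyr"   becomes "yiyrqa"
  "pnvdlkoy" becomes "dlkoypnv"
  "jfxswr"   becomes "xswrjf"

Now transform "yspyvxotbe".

In each case the input is transformed by: swap the front and back halves of the string, then move the last character to the front.
Applying both steps to "yspyvxotbe": "xotbeyspyv", then "vxotbeyspy".

vxotbeyspy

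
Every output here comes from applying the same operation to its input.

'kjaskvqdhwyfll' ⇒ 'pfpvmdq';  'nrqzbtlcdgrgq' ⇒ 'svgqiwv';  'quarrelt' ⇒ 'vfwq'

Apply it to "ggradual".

lwif

Rule — keep every other character starting from the first (positions 1st, 3rd, 5th, ...), then shift every letter 5 places forward in the alphabet (wrapping around).
"ggradual" → "lwif".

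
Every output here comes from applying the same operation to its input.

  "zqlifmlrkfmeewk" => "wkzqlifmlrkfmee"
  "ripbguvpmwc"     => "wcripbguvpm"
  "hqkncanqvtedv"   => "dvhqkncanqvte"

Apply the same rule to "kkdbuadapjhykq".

kqkkdbuadapjhy

Each output is the input with this applied: move the last 2 characters to the front (rotate right by 2).
On "kkdbuadapjhykq" that produces "kqkkdbuadapjhy".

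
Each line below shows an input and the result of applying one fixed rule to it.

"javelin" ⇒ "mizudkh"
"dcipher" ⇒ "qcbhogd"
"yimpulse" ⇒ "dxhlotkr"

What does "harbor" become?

Rule — shift every letter 1 place backward in the alphabet (wrapping around), then move the last character to the front.
Applying that to "harbor" gives "qgzqan".
(Check on "yimpulse": → "xhlotkrd" → "dxhlotkr" ✓)

qgzqan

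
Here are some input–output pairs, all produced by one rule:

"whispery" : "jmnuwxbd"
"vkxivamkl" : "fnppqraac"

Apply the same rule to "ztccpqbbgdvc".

gghhhiluvyae

What's happening: sort the characters into alphabetical order, then shift every letter 5 places forward in the alphabet (wrapping around).
"ztccpqbbgdvc" → "gghhhiluvyae".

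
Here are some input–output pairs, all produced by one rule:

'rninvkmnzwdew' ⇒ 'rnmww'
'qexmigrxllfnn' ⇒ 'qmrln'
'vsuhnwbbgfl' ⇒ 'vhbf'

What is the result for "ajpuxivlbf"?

The transformation: keep one character in every 3, starting at position 1 (positions 1st, 4th, 7th, ...).
On "ajpuxivlbf" that produces "auvf".

auvf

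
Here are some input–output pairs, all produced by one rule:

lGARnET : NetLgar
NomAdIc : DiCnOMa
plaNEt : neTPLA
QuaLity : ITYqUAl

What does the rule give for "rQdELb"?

elBRqD

Each output is the input with this applied: flip the case of every letter, then move the last 3 characters to the front (rotate right by 3).
Doing the same to "rQdELb": "elBRqD".
(Check on "lGARnET": → "LgarNet" → "NetLgar" ✓)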